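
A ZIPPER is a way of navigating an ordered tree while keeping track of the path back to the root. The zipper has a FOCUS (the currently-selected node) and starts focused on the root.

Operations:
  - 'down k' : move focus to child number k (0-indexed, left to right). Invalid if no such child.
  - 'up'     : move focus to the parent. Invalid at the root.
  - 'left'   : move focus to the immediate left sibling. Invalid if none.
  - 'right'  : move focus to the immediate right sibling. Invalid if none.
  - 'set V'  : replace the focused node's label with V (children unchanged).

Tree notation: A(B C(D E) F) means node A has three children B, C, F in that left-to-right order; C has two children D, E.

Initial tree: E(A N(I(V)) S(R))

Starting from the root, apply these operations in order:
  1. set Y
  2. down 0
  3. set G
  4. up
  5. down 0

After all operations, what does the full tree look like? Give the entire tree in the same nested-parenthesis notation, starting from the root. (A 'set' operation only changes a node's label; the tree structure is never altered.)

Step 1 (set Y): focus=Y path=root depth=0 children=['A', 'N', 'S'] (at root)
Step 2 (down 0): focus=A path=0 depth=1 children=[] left=[] right=['N', 'S'] parent=Y
Step 3 (set G): focus=G path=0 depth=1 children=[] left=[] right=['N', 'S'] parent=Y
Step 4 (up): focus=Y path=root depth=0 children=['G', 'N', 'S'] (at root)
Step 5 (down 0): focus=G path=0 depth=1 children=[] left=[] right=['N', 'S'] parent=Y

Answer: Y(G N(I(V)) S(R))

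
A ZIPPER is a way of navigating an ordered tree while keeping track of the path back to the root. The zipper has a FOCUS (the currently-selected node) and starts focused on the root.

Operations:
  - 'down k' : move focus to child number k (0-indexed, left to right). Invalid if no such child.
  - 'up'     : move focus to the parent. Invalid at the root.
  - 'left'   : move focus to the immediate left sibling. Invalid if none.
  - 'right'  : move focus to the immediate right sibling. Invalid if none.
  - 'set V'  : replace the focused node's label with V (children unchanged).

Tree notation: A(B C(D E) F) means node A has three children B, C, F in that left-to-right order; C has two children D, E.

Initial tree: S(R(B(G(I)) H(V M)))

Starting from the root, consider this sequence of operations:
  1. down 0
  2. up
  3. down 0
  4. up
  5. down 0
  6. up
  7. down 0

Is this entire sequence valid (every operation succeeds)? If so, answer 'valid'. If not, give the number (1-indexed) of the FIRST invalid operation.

Answer: valid

Derivation:
Step 1 (down 0): focus=R path=0 depth=1 children=['B', 'H'] left=[] right=[] parent=S
Step 2 (up): focus=S path=root depth=0 children=['R'] (at root)
Step 3 (down 0): focus=R path=0 depth=1 children=['B', 'H'] left=[] right=[] parent=S
Step 4 (up): focus=S path=root depth=0 children=['R'] (at root)
Step 5 (down 0): focus=R path=0 depth=1 children=['B', 'H'] left=[] right=[] parent=S
Step 6 (up): focus=S path=root depth=0 children=['R'] (at root)
Step 7 (down 0): focus=R path=0 depth=1 children=['B', 'H'] left=[] right=[] parent=S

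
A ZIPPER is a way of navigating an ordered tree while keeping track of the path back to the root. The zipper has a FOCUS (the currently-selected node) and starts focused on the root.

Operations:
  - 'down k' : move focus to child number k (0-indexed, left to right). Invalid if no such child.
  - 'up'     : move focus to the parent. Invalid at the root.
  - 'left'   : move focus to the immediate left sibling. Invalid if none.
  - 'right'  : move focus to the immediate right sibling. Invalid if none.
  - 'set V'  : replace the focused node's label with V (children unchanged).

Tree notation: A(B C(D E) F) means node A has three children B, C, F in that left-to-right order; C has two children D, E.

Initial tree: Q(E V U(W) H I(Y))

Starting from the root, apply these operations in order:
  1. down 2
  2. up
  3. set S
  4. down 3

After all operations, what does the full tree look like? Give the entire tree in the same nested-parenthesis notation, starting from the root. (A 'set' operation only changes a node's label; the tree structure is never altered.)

Answer: S(E V U(W) H I(Y))

Derivation:
Step 1 (down 2): focus=U path=2 depth=1 children=['W'] left=['E', 'V'] right=['H', 'I'] parent=Q
Step 2 (up): focus=Q path=root depth=0 children=['E', 'V', 'U', 'H', 'I'] (at root)
Step 3 (set S): focus=S path=root depth=0 children=['E', 'V', 'U', 'H', 'I'] (at root)
Step 4 (down 3): focus=H path=3 depth=1 children=[] left=['E', 'V', 'U'] right=['I'] parent=S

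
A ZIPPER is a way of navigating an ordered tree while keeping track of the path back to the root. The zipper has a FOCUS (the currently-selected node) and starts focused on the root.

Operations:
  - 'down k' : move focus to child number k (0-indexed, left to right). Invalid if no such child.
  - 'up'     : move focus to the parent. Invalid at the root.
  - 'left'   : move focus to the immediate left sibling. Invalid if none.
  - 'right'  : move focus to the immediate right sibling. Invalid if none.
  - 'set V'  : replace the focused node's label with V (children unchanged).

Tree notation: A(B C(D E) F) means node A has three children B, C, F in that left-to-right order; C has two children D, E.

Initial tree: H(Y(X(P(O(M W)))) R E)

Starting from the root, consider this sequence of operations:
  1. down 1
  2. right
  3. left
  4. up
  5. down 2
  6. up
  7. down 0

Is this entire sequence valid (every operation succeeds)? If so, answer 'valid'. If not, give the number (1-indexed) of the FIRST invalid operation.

Answer: valid

Derivation:
Step 1 (down 1): focus=R path=1 depth=1 children=[] left=['Y'] right=['E'] parent=H
Step 2 (right): focus=E path=2 depth=1 children=[] left=['Y', 'R'] right=[] parent=H
Step 3 (left): focus=R path=1 depth=1 children=[] left=['Y'] right=['E'] parent=H
Step 4 (up): focus=H path=root depth=0 children=['Y', 'R', 'E'] (at root)
Step 5 (down 2): focus=E path=2 depth=1 children=[] left=['Y', 'R'] right=[] parent=H
Step 6 (up): focus=H path=root depth=0 children=['Y', 'R', 'E'] (at root)
Step 7 (down 0): focus=Y path=0 depth=1 children=['X'] left=[] right=['R', 'E'] parent=H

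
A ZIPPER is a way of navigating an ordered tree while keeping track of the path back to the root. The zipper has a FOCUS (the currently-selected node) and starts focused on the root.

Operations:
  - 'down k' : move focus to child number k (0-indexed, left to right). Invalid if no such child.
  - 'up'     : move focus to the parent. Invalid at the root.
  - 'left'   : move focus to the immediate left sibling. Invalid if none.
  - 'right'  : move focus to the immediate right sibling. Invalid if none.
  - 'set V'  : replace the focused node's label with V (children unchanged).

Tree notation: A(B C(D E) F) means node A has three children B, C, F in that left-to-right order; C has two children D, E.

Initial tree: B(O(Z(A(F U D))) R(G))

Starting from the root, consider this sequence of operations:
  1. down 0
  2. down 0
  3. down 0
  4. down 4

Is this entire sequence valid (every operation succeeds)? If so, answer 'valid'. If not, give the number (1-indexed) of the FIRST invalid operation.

Step 1 (down 0): focus=O path=0 depth=1 children=['Z'] left=[] right=['R'] parent=B
Step 2 (down 0): focus=Z path=0/0 depth=2 children=['A'] left=[] right=[] parent=O
Step 3 (down 0): focus=A path=0/0/0 depth=3 children=['F', 'U', 'D'] left=[] right=[] parent=Z
Step 4 (down 4): INVALID

Answer: 4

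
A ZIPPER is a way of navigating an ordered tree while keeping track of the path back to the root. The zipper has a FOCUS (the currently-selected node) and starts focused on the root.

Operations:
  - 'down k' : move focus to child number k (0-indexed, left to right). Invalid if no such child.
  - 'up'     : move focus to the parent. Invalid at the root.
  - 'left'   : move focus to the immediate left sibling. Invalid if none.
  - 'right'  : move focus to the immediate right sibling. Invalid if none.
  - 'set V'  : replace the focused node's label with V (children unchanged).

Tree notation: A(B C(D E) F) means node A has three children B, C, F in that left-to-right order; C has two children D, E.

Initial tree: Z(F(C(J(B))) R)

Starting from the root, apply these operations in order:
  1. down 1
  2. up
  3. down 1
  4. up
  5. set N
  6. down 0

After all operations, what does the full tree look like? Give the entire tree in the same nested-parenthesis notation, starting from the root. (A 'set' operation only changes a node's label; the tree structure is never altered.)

Answer: N(F(C(J(B))) R)

Derivation:
Step 1 (down 1): focus=R path=1 depth=1 children=[] left=['F'] right=[] parent=Z
Step 2 (up): focus=Z path=root depth=0 children=['F', 'R'] (at root)
Step 3 (down 1): focus=R path=1 depth=1 children=[] left=['F'] right=[] parent=Z
Step 4 (up): focus=Z path=root depth=0 children=['F', 'R'] (at root)
Step 5 (set N): focus=N path=root depth=0 children=['F', 'R'] (at root)
Step 6 (down 0): focus=F path=0 depth=1 children=['C'] left=[] right=['R'] parent=N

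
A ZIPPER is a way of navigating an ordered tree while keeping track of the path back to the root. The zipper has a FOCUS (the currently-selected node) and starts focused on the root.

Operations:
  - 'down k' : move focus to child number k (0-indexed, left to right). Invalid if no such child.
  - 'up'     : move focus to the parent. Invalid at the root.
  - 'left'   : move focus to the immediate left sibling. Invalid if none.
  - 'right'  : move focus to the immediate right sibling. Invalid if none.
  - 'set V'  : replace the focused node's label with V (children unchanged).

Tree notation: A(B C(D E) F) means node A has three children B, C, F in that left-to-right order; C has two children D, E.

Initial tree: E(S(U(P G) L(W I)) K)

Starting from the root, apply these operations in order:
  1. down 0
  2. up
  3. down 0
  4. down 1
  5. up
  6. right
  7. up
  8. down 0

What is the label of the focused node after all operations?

Answer: S

Derivation:
Step 1 (down 0): focus=S path=0 depth=1 children=['U', 'L'] left=[] right=['K'] parent=E
Step 2 (up): focus=E path=root depth=0 children=['S', 'K'] (at root)
Step 3 (down 0): focus=S path=0 depth=1 children=['U', 'L'] left=[] right=['K'] parent=E
Step 4 (down 1): focus=L path=0/1 depth=2 children=['W', 'I'] left=['U'] right=[] parent=S
Step 5 (up): focus=S path=0 depth=1 children=['U', 'L'] left=[] right=['K'] parent=E
Step 6 (right): focus=K path=1 depth=1 children=[] left=['S'] right=[] parent=E
Step 7 (up): focus=E path=root depth=0 children=['S', 'K'] (at root)
Step 8 (down 0): focus=S path=0 depth=1 children=['U', 'L'] left=[] right=['K'] parent=E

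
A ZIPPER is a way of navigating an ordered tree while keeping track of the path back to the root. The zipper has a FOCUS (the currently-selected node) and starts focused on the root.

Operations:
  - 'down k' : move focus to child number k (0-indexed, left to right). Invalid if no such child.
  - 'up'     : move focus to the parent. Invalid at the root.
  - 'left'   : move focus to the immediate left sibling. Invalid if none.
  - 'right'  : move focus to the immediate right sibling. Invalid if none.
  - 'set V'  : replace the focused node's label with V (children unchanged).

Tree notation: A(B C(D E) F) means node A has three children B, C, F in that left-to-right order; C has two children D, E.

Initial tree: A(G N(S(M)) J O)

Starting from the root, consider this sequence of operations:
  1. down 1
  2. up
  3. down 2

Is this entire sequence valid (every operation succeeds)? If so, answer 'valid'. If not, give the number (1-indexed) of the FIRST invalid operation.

Step 1 (down 1): focus=N path=1 depth=1 children=['S'] left=['G'] right=['J', 'O'] parent=A
Step 2 (up): focus=A path=root depth=0 children=['G', 'N', 'J', 'O'] (at root)
Step 3 (down 2): focus=J path=2 depth=1 children=[] left=['G', 'N'] right=['O'] parent=A

Answer: valid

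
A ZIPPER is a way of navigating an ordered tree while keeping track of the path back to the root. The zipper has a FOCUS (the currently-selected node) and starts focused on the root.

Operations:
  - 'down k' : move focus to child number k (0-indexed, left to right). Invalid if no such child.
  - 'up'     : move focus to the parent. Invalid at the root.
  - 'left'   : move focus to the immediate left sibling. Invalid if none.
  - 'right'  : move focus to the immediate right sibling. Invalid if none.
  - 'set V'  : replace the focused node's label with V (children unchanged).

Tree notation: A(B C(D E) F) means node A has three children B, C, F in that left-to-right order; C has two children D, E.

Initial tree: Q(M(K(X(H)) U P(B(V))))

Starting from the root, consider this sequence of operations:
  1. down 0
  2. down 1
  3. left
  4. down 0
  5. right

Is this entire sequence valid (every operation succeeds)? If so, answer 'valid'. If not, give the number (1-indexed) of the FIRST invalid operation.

Answer: 5

Derivation:
Step 1 (down 0): focus=M path=0 depth=1 children=['K', 'U', 'P'] left=[] right=[] parent=Q
Step 2 (down 1): focus=U path=0/1 depth=2 children=[] left=['K'] right=['P'] parent=M
Step 3 (left): focus=K path=0/0 depth=2 children=['X'] left=[] right=['U', 'P'] parent=M
Step 4 (down 0): focus=X path=0/0/0 depth=3 children=['H'] left=[] right=[] parent=K
Step 5 (right): INVALID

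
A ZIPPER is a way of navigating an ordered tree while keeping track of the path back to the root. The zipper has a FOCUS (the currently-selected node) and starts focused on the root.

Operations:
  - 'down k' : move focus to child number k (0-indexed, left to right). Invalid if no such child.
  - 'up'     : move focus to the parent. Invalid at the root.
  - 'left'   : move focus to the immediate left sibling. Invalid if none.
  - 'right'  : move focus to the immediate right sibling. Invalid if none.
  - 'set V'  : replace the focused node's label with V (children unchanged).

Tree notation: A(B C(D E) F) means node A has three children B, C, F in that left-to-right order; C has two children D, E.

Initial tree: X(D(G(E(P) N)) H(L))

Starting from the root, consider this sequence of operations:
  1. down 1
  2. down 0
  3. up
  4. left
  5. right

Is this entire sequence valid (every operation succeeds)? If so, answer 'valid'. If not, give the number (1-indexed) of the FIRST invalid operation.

Answer: valid

Derivation:
Step 1 (down 1): focus=H path=1 depth=1 children=['L'] left=['D'] right=[] parent=X
Step 2 (down 0): focus=L path=1/0 depth=2 children=[] left=[] right=[] parent=H
Step 3 (up): focus=H path=1 depth=1 children=['L'] left=['D'] right=[] parent=X
Step 4 (left): focus=D path=0 depth=1 children=['G'] left=[] right=['H'] parent=X
Step 5 (right): focus=H path=1 depth=1 children=['L'] left=['D'] right=[] parent=X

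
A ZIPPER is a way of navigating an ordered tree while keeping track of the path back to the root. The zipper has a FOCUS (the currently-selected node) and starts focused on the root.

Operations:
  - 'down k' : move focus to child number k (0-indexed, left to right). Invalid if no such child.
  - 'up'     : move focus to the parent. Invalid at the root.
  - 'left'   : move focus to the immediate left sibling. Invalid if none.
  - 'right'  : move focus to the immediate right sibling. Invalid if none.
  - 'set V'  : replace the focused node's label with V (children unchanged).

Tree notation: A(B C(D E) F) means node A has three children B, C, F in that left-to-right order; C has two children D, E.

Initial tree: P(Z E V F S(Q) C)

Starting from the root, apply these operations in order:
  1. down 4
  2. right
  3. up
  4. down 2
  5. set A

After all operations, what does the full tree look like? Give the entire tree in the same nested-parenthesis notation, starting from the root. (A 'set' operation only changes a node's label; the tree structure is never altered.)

Step 1 (down 4): focus=S path=4 depth=1 children=['Q'] left=['Z', 'E', 'V', 'F'] right=['C'] parent=P
Step 2 (right): focus=C path=5 depth=1 children=[] left=['Z', 'E', 'V', 'F', 'S'] right=[] parent=P
Step 3 (up): focus=P path=root depth=0 children=['Z', 'E', 'V', 'F', 'S', 'C'] (at root)
Step 4 (down 2): focus=V path=2 depth=1 children=[] left=['Z', 'E'] right=['F', 'S', 'C'] parent=P
Step 5 (set A): focus=A path=2 depth=1 children=[] left=['Z', 'E'] right=['F', 'S', 'C'] parent=P

Answer: P(Z E A F S(Q) C)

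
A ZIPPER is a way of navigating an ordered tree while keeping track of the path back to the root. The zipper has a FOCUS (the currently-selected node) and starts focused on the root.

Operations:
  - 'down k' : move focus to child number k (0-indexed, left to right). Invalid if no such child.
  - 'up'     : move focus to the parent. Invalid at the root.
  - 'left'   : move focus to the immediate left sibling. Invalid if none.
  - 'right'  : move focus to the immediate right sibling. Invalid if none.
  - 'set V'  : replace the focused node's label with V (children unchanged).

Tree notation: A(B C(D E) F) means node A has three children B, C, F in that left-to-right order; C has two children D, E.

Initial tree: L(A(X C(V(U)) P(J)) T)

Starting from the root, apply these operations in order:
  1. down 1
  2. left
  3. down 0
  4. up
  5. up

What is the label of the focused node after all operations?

Answer: L

Derivation:
Step 1 (down 1): focus=T path=1 depth=1 children=[] left=['A'] right=[] parent=L
Step 2 (left): focus=A path=0 depth=1 children=['X', 'C', 'P'] left=[] right=['T'] parent=L
Step 3 (down 0): focus=X path=0/0 depth=2 children=[] left=[] right=['C', 'P'] parent=A
Step 4 (up): focus=A path=0 depth=1 children=['X', 'C', 'P'] left=[] right=['T'] parent=L
Step 5 (up): focus=L path=root depth=0 children=['A', 'T'] (at root)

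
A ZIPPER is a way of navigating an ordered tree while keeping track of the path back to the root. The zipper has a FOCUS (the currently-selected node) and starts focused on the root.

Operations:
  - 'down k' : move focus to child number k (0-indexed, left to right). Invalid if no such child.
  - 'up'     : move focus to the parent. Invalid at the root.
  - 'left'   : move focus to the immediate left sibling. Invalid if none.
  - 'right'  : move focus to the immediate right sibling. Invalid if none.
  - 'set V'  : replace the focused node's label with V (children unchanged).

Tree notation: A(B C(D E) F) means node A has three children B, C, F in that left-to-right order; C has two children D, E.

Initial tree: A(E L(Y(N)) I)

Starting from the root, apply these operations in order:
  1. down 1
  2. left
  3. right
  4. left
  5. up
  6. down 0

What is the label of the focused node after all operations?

Answer: E

Derivation:
Step 1 (down 1): focus=L path=1 depth=1 children=['Y'] left=['E'] right=['I'] parent=A
Step 2 (left): focus=E path=0 depth=1 children=[] left=[] right=['L', 'I'] parent=A
Step 3 (right): focus=L path=1 depth=1 children=['Y'] left=['E'] right=['I'] parent=A
Step 4 (left): focus=E path=0 depth=1 children=[] left=[] right=['L', 'I'] parent=A
Step 5 (up): focus=A path=root depth=0 children=['E', 'L', 'I'] (at root)
Step 6 (down 0): focus=E path=0 depth=1 children=[] left=[] right=['L', 'I'] parent=A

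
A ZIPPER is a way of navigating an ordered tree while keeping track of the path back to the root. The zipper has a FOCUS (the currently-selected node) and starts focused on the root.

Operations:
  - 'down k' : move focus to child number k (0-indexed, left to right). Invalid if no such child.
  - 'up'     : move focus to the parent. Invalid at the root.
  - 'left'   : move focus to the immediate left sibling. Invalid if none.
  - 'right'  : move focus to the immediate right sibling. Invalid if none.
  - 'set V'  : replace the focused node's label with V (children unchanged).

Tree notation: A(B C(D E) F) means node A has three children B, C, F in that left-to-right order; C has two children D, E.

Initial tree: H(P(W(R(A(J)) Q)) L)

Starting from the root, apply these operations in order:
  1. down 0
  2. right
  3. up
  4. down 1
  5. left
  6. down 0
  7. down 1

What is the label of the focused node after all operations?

Step 1 (down 0): focus=P path=0 depth=1 children=['W'] left=[] right=['L'] parent=H
Step 2 (right): focus=L path=1 depth=1 children=[] left=['P'] right=[] parent=H
Step 3 (up): focus=H path=root depth=0 children=['P', 'L'] (at root)
Step 4 (down 1): focus=L path=1 depth=1 children=[] left=['P'] right=[] parent=H
Step 5 (left): focus=P path=0 depth=1 children=['W'] left=[] right=['L'] parent=H
Step 6 (down 0): focus=W path=0/0 depth=2 children=['R', 'Q'] left=[] right=[] parent=P
Step 7 (down 1): focus=Q path=0/0/1 depth=3 children=[] left=['R'] right=[] parent=W

Answer: Q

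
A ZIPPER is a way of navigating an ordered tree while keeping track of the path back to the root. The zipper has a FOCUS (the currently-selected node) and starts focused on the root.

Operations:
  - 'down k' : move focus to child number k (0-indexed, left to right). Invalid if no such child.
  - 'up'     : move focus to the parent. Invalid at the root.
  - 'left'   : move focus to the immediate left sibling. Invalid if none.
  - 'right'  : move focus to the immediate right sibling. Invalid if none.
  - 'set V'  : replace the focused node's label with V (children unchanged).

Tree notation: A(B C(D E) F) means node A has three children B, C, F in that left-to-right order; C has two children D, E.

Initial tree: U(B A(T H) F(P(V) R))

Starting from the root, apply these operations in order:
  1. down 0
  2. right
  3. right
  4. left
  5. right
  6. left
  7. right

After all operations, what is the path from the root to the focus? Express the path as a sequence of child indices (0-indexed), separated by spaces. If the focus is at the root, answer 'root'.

Answer: 2

Derivation:
Step 1 (down 0): focus=B path=0 depth=1 children=[] left=[] right=['A', 'F'] parent=U
Step 2 (right): focus=A path=1 depth=1 children=['T', 'H'] left=['B'] right=['F'] parent=U
Step 3 (right): focus=F path=2 depth=1 children=['P', 'R'] left=['B', 'A'] right=[] parent=U
Step 4 (left): focus=A path=1 depth=1 children=['T', 'H'] left=['B'] right=['F'] parent=U
Step 5 (right): focus=F path=2 depth=1 children=['P', 'R'] left=['B', 'A'] right=[] parent=U
Step 6 (left): focus=A path=1 depth=1 children=['T', 'H'] left=['B'] right=['F'] parent=U
Step 7 (right): focus=F path=2 depth=1 children=['P', 'R'] left=['B', 'A'] right=[] parent=U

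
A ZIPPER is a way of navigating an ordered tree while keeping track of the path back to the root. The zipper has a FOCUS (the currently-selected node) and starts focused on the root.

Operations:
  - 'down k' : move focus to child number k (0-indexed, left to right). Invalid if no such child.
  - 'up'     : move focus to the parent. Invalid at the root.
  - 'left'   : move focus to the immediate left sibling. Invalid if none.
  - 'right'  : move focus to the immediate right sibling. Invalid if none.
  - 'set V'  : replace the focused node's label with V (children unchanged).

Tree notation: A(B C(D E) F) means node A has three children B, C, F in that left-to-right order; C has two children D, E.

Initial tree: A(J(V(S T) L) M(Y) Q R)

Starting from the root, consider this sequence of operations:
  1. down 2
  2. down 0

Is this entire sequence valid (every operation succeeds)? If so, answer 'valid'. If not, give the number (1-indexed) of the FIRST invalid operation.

Step 1 (down 2): focus=Q path=2 depth=1 children=[] left=['J', 'M'] right=['R'] parent=A
Step 2 (down 0): INVALID

Answer: 2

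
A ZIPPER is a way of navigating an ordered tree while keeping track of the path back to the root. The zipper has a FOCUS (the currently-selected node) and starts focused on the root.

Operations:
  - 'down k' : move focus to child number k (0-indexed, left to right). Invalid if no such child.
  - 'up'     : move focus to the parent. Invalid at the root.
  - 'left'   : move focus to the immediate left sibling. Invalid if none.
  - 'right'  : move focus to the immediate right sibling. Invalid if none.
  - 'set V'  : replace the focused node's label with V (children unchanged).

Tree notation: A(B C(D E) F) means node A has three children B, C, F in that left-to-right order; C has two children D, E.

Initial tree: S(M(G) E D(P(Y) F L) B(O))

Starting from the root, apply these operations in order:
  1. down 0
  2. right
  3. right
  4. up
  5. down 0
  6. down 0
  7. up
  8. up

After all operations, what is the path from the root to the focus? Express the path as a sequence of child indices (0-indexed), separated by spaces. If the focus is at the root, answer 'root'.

Step 1 (down 0): focus=M path=0 depth=1 children=['G'] left=[] right=['E', 'D', 'B'] parent=S
Step 2 (right): focus=E path=1 depth=1 children=[] left=['M'] right=['D', 'B'] parent=S
Step 3 (right): focus=D path=2 depth=1 children=['P', 'F', 'L'] left=['M', 'E'] right=['B'] parent=S
Step 4 (up): focus=S path=root depth=0 children=['M', 'E', 'D', 'B'] (at root)
Step 5 (down 0): focus=M path=0 depth=1 children=['G'] left=[] right=['E', 'D', 'B'] parent=S
Step 6 (down 0): focus=G path=0/0 depth=2 children=[] left=[] right=[] parent=M
Step 7 (up): focus=M path=0 depth=1 children=['G'] left=[] right=['E', 'D', 'B'] parent=S
Step 8 (up): focus=S path=root depth=0 children=['M', 'E', 'D', 'B'] (at root)

Answer: root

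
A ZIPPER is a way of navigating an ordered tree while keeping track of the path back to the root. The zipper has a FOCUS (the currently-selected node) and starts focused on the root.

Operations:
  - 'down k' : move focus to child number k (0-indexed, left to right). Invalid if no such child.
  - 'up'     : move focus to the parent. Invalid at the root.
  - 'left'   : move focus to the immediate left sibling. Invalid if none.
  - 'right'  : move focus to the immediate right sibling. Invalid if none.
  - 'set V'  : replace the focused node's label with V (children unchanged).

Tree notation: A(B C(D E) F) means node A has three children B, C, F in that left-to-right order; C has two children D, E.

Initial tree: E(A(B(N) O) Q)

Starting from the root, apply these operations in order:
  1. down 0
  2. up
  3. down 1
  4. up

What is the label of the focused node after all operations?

Step 1 (down 0): focus=A path=0 depth=1 children=['B', 'O'] left=[] right=['Q'] parent=E
Step 2 (up): focus=E path=root depth=0 children=['A', 'Q'] (at root)
Step 3 (down 1): focus=Q path=1 depth=1 children=[] left=['A'] right=[] parent=E
Step 4 (up): focus=E path=root depth=0 children=['A', 'Q'] (at root)

Answer: E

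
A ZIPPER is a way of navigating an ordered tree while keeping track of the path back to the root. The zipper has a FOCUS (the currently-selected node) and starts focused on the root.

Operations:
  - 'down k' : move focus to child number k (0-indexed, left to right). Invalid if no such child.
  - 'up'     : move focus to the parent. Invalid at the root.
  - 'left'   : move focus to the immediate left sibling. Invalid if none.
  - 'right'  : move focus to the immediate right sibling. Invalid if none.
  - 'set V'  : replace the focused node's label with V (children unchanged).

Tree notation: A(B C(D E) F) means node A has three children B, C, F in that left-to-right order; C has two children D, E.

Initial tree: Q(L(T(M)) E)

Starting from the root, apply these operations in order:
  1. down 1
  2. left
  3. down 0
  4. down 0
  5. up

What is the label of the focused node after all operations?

Step 1 (down 1): focus=E path=1 depth=1 children=[] left=['L'] right=[] parent=Q
Step 2 (left): focus=L path=0 depth=1 children=['T'] left=[] right=['E'] parent=Q
Step 3 (down 0): focus=T path=0/0 depth=2 children=['M'] left=[] right=[] parent=L
Step 4 (down 0): focus=M path=0/0/0 depth=3 children=[] left=[] right=[] parent=T
Step 5 (up): focus=T path=0/0 depth=2 children=['M'] left=[] right=[] parent=L

Answer: T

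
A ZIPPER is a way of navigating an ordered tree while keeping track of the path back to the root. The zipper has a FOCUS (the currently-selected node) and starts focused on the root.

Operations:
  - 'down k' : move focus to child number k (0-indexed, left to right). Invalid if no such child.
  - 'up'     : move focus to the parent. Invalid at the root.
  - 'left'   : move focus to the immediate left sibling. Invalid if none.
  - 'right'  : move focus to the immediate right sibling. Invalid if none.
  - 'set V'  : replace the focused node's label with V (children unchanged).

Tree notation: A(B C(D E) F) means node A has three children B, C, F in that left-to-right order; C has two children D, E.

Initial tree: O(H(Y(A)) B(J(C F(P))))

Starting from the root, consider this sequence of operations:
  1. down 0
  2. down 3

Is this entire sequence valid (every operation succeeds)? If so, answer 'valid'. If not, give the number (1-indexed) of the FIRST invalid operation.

Step 1 (down 0): focus=H path=0 depth=1 children=['Y'] left=[] right=['B'] parent=O
Step 2 (down 3): INVALID

Answer: 2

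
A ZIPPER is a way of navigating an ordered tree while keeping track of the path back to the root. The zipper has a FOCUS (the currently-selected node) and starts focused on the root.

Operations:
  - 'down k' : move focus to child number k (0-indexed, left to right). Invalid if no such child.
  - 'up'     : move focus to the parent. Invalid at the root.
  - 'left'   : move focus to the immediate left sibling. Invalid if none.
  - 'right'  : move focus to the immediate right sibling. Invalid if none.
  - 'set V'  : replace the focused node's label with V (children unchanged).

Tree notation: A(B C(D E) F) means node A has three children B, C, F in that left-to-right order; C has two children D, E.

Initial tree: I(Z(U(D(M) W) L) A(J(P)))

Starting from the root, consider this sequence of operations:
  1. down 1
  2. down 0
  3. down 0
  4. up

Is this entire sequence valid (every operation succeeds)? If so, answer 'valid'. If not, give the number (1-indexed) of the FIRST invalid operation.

Step 1 (down 1): focus=A path=1 depth=1 children=['J'] left=['Z'] right=[] parent=I
Step 2 (down 0): focus=J path=1/0 depth=2 children=['P'] left=[] right=[] parent=A
Step 3 (down 0): focus=P path=1/0/0 depth=3 children=[] left=[] right=[] parent=J
Step 4 (up): focus=J path=1/0 depth=2 children=['P'] left=[] right=[] parent=A

Answer: valid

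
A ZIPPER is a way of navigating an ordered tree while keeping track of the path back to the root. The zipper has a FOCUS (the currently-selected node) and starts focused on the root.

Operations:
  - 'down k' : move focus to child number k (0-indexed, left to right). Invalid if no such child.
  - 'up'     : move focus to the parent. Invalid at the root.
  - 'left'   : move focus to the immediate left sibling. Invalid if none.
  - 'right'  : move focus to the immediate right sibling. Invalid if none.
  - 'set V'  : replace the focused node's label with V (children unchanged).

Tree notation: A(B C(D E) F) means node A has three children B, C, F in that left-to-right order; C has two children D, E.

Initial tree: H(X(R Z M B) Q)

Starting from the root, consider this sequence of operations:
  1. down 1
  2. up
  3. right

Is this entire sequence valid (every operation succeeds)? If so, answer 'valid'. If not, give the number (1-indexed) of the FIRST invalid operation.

Step 1 (down 1): focus=Q path=1 depth=1 children=[] left=['X'] right=[] parent=H
Step 2 (up): focus=H path=root depth=0 children=['X', 'Q'] (at root)
Step 3 (right): INVALID

Answer: 3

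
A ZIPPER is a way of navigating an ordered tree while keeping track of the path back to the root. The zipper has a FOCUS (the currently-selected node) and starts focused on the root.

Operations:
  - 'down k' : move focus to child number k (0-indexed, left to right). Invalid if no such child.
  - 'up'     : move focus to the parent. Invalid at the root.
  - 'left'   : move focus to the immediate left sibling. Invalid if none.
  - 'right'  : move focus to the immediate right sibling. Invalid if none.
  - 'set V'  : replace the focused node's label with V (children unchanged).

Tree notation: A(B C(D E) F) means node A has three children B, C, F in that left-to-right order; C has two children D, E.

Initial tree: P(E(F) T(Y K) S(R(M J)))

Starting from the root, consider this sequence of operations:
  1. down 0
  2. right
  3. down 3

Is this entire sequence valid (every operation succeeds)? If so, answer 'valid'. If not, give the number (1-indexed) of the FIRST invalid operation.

Step 1 (down 0): focus=E path=0 depth=1 children=['F'] left=[] right=['T', 'S'] parent=P
Step 2 (right): focus=T path=1 depth=1 children=['Y', 'K'] left=['E'] right=['S'] parent=P
Step 3 (down 3): INVALID

Answer: 3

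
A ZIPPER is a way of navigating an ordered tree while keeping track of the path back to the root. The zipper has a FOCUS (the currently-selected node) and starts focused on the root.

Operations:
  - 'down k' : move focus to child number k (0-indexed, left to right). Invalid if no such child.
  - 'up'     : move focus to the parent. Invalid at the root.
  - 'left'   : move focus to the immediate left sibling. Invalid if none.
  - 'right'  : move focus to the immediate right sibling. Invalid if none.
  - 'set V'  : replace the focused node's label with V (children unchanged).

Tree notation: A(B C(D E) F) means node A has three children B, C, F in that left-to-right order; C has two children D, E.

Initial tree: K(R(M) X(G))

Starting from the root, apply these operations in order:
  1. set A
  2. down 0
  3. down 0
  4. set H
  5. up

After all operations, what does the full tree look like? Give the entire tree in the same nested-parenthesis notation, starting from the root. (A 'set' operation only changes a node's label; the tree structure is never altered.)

Step 1 (set A): focus=A path=root depth=0 children=['R', 'X'] (at root)
Step 2 (down 0): focus=R path=0 depth=1 children=['M'] left=[] right=['X'] parent=A
Step 3 (down 0): focus=M path=0/0 depth=2 children=[] left=[] right=[] parent=R
Step 4 (set H): focus=H path=0/0 depth=2 children=[] left=[] right=[] parent=R
Step 5 (up): focus=R path=0 depth=1 children=['H'] left=[] right=['X'] parent=A

Answer: A(R(H) X(G))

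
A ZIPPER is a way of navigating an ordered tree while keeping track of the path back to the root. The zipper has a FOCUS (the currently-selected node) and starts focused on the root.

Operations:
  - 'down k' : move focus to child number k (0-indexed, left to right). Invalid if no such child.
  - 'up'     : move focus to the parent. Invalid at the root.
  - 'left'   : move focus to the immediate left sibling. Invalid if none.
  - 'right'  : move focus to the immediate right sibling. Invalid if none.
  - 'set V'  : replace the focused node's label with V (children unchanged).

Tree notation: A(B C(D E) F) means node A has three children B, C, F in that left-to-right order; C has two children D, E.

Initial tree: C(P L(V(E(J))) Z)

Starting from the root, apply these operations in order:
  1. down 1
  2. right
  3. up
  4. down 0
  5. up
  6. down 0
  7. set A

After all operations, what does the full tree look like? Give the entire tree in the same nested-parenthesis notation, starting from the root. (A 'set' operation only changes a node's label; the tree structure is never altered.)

Answer: C(A L(V(E(J))) Z)

Derivation:
Step 1 (down 1): focus=L path=1 depth=1 children=['V'] left=['P'] right=['Z'] parent=C
Step 2 (right): focus=Z path=2 depth=1 children=[] left=['P', 'L'] right=[] parent=C
Step 3 (up): focus=C path=root depth=0 children=['P', 'L', 'Z'] (at root)
Step 4 (down 0): focus=P path=0 depth=1 children=[] left=[] right=['L', 'Z'] parent=C
Step 5 (up): focus=C path=root depth=0 children=['P', 'L', 'Z'] (at root)
Step 6 (down 0): focus=P path=0 depth=1 children=[] left=[] right=['L', 'Z'] parent=C
Step 7 (set A): focus=A path=0 depth=1 children=[] left=[] right=['L', 'Z'] parent=C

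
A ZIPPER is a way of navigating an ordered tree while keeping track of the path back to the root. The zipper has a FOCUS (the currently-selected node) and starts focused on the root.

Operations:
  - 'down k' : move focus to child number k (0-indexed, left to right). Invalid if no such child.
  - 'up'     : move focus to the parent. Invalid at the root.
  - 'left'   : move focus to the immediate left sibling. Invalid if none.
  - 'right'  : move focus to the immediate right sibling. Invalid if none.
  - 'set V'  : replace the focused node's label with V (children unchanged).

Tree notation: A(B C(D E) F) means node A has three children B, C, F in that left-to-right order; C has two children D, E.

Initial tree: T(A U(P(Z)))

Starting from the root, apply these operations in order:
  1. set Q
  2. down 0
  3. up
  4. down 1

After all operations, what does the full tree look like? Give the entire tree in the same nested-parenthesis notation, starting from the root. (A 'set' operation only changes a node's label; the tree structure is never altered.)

Answer: Q(A U(P(Z)))

Derivation:
Step 1 (set Q): focus=Q path=root depth=0 children=['A', 'U'] (at root)
Step 2 (down 0): focus=A path=0 depth=1 children=[] left=[] right=['U'] parent=Q
Step 3 (up): focus=Q path=root depth=0 children=['A', 'U'] (at root)
Step 4 (down 1): focus=U path=1 depth=1 children=['P'] left=['A'] right=[] parent=Q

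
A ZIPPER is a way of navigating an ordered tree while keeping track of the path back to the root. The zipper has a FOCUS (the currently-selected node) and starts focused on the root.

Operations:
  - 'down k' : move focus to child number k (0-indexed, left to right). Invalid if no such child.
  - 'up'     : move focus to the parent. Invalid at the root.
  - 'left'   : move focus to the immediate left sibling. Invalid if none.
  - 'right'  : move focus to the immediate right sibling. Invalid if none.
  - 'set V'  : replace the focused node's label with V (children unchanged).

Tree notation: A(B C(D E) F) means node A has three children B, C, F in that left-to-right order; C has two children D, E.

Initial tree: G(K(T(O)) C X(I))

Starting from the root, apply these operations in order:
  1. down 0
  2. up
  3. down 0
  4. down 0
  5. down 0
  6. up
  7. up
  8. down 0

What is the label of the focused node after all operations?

Answer: T

Derivation:
Step 1 (down 0): focus=K path=0 depth=1 children=['T'] left=[] right=['C', 'X'] parent=G
Step 2 (up): focus=G path=root depth=0 children=['K', 'C', 'X'] (at root)
Step 3 (down 0): focus=K path=0 depth=1 children=['T'] left=[] right=['C', 'X'] parent=G
Step 4 (down 0): focus=T path=0/0 depth=2 children=['O'] left=[] right=[] parent=K
Step 5 (down 0): focus=O path=0/0/0 depth=3 children=[] left=[] right=[] parent=T
Step 6 (up): focus=T path=0/0 depth=2 children=['O'] left=[] right=[] parent=K
Step 7 (up): focus=K path=0 depth=1 children=['T'] left=[] right=['C', 'X'] parent=G
Step 8 (down 0): focus=T path=0/0 depth=2 children=['O'] left=[] right=[] parent=K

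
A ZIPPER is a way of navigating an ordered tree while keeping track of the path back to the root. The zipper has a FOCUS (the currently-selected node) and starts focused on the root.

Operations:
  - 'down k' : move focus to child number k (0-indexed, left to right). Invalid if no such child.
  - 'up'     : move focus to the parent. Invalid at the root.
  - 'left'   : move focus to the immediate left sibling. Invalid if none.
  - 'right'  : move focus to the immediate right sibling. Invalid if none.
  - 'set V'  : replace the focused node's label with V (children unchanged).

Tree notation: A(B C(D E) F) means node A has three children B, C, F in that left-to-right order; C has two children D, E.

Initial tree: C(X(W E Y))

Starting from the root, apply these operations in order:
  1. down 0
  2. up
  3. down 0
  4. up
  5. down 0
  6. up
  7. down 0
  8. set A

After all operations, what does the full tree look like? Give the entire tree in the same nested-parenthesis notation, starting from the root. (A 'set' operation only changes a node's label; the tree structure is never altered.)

Answer: C(A(W E Y))

Derivation:
Step 1 (down 0): focus=X path=0 depth=1 children=['W', 'E', 'Y'] left=[] right=[] parent=C
Step 2 (up): focus=C path=root depth=0 children=['X'] (at root)
Step 3 (down 0): focus=X path=0 depth=1 children=['W', 'E', 'Y'] left=[] right=[] parent=C
Step 4 (up): focus=C path=root depth=0 children=['X'] (at root)
Step 5 (down 0): focus=X path=0 depth=1 children=['W', 'E', 'Y'] left=[] right=[] parent=C
Step 6 (up): focus=C path=root depth=0 children=['X'] (at root)
Step 7 (down 0): focus=X path=0 depth=1 children=['W', 'E', 'Y'] left=[] right=[] parent=C
Step 8 (set A): focus=A path=0 depth=1 children=['W', 'E', 'Y'] left=[] right=[] parent=C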